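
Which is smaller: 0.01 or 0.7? 0.01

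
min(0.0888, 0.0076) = 0.0076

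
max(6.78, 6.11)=6.78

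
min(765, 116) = 116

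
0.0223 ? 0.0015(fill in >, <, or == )>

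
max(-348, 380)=380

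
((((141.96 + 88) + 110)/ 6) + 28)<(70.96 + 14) True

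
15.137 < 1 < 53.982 False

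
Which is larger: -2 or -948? -2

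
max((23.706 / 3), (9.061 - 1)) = 8.061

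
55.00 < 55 False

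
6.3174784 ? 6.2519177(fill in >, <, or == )>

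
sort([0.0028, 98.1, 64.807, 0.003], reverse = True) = [98.1, 64.807, 0.003, 0.0028]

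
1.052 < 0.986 False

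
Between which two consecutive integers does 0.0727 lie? 0 and 1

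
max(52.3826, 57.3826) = 57.3826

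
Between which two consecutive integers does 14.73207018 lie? 14 and 15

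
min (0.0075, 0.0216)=0.0075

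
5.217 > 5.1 True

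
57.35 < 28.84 False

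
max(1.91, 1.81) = 1.91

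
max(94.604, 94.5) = 94.604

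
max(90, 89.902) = 90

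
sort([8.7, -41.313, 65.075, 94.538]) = [-41.313, 8.7, 65.075, 94.538]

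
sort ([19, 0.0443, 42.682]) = [0.0443, 19, 42.682]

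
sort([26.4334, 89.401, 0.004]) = [0.004, 26.4334, 89.401]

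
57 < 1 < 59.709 False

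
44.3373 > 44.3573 False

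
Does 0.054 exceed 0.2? No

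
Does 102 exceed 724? No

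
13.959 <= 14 True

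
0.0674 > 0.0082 True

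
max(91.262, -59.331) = 91.262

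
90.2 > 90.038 True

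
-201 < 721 True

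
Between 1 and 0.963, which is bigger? 1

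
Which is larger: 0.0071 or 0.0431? 0.0431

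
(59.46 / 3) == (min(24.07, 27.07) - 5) False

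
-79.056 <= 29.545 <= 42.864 True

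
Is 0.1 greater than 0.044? Yes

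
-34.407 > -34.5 True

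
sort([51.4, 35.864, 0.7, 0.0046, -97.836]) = [-97.836, 0.0046, 0.7, 35.864, 51.4]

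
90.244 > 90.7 False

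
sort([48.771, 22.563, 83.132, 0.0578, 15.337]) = [0.0578, 15.337, 22.563, 48.771, 83.132]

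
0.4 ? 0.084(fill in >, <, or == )>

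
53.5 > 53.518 False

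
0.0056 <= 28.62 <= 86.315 True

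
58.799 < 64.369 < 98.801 True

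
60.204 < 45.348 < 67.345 False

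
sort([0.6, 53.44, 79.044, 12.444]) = [0.6, 12.444, 53.44, 79.044]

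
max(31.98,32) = 32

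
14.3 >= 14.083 True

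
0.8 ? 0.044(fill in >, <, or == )>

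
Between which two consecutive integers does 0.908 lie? 0 and 1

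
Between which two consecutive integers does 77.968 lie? 77 and 78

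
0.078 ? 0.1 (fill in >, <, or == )<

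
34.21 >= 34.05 True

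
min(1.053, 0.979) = 0.979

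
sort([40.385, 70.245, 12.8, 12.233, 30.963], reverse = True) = [70.245, 40.385, 30.963, 12.8, 12.233]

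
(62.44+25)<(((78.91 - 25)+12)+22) True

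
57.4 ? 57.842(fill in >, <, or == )<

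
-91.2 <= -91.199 True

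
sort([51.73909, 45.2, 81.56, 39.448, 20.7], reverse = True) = [81.56, 51.73909, 45.2, 39.448, 20.7]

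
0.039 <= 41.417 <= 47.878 True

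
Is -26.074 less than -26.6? No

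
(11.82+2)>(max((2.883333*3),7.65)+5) True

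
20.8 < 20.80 False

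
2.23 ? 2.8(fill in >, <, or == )<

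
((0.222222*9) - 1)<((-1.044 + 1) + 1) False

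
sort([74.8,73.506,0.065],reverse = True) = [74.8,73.506,0.065]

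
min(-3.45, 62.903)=-3.45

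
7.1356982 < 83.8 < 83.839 True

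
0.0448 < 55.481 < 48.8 False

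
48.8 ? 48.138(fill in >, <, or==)>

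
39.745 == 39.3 False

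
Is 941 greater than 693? Yes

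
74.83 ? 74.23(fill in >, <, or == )>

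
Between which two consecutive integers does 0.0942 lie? 0 and 1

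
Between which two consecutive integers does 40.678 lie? 40 and 41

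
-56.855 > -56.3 False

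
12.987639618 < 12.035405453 False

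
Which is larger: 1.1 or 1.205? 1.205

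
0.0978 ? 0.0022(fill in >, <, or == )>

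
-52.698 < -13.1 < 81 True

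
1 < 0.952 False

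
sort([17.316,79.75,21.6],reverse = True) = [79.75,21.6,17.316]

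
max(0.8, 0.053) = 0.8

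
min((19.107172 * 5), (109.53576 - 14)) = 95.53576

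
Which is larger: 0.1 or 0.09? 0.1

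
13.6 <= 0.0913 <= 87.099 False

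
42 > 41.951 True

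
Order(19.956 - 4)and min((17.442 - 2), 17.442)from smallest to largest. min((17.442 - 2), 17.442), (19.956 - 4)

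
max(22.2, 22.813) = 22.813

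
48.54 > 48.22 True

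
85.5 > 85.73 False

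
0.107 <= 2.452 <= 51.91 True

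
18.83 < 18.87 True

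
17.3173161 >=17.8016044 False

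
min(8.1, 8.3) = 8.1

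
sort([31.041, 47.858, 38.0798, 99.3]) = [31.041, 38.0798, 47.858, 99.3]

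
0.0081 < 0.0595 True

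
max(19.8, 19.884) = 19.884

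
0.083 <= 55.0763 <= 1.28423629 False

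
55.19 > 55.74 False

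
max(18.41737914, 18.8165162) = 18.8165162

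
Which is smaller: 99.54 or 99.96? 99.54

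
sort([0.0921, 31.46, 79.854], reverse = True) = [79.854, 31.46, 0.0921]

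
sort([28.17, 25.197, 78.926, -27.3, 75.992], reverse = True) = [78.926, 75.992, 28.17, 25.197, -27.3]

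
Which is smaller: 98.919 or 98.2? 98.2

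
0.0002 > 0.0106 False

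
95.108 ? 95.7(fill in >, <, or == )<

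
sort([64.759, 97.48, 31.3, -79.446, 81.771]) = [-79.446, 31.3, 64.759, 81.771, 97.48]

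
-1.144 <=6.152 True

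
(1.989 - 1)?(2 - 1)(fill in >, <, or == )<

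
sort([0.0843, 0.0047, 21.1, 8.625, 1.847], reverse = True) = [21.1, 8.625, 1.847, 0.0843, 0.0047]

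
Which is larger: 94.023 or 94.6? 94.6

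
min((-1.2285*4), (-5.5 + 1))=-4.914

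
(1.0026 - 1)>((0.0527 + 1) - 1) False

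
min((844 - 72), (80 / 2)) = 40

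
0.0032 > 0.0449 False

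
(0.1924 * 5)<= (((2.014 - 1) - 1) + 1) True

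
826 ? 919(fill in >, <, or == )<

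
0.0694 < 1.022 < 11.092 True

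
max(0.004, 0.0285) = 0.0285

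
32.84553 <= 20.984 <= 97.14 False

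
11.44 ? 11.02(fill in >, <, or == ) >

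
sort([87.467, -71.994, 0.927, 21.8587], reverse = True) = [87.467, 21.8587, 0.927, -71.994]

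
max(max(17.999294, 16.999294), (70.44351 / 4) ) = 17.999294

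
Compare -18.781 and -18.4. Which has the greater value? -18.4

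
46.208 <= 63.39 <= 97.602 True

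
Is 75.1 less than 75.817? Yes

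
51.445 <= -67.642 False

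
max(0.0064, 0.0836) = 0.0836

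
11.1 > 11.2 False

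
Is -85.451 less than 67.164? Yes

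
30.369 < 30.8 True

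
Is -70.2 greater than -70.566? Yes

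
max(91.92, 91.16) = 91.92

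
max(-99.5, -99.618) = -99.5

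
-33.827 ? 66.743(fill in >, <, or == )<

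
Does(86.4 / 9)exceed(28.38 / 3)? Yes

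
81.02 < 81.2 True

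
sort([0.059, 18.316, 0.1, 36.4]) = [0.059, 0.1, 18.316, 36.4]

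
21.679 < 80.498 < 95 True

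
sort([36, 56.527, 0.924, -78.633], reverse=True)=[56.527, 36, 0.924, -78.633]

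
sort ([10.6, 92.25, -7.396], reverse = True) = [92.25, 10.6, -7.396]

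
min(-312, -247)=-312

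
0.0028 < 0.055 True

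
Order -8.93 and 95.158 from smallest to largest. -8.93, 95.158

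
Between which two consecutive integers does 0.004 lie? 0 and 1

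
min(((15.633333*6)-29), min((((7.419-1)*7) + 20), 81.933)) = 64.799998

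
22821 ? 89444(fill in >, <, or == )<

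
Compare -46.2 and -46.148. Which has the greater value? -46.148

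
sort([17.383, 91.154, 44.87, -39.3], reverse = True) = [91.154, 44.87, 17.383, -39.3]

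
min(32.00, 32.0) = 32.00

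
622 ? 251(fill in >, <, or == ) >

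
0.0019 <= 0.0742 True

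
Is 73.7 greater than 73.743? No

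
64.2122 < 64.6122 True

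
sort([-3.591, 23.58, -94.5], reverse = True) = [23.58, -3.591, -94.5]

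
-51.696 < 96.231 True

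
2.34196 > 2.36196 False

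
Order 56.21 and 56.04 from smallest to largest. 56.04, 56.21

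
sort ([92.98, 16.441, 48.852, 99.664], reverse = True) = [99.664, 92.98, 48.852, 16.441]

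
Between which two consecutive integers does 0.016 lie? 0 and 1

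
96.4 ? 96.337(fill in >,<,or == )>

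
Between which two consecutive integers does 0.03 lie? 0 and 1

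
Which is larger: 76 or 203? 203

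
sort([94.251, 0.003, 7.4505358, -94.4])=[-94.4, 0.003, 7.4505358, 94.251]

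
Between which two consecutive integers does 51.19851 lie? 51 and 52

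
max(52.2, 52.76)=52.76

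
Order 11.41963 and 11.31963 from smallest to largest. 11.31963,11.41963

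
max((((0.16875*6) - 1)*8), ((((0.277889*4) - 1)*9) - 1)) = 0.1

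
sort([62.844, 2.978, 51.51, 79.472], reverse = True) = [79.472, 62.844, 51.51, 2.978]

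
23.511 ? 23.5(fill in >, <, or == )>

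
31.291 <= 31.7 True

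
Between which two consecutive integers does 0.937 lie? 0 and 1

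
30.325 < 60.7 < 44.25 False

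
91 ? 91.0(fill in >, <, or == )==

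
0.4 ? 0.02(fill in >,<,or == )>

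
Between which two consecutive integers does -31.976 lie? -32 and -31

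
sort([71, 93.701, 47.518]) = [47.518, 71, 93.701]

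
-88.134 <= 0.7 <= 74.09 True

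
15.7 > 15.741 False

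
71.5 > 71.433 True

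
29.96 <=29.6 False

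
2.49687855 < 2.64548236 True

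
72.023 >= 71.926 True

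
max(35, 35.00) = 35.00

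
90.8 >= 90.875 False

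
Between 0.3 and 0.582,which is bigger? 0.582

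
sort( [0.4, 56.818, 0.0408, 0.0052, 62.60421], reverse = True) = [62.60421, 56.818, 0.4, 0.0408, 0.0052]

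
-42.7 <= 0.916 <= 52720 True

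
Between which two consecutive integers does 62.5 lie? 62 and 63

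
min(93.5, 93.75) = 93.5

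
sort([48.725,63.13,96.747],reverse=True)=[96.747,63.13,48.725]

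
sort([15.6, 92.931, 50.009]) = [15.6, 50.009, 92.931]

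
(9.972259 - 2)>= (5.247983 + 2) True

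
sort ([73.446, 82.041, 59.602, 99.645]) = [59.602, 73.446, 82.041, 99.645]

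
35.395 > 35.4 False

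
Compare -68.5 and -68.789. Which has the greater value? -68.5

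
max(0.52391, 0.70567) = 0.70567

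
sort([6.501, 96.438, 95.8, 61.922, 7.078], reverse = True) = [96.438, 95.8, 61.922, 7.078, 6.501]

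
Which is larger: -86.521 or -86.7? -86.521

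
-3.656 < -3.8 False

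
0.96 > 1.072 False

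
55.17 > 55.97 False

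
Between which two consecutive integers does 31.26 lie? 31 and 32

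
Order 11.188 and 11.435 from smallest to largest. 11.188, 11.435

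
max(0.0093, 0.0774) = 0.0774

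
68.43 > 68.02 True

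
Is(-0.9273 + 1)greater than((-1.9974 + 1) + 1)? Yes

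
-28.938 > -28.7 False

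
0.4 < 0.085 False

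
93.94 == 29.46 False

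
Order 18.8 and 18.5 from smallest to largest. 18.5, 18.8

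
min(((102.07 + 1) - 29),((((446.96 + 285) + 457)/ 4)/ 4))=74.07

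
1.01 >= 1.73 False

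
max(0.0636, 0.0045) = 0.0636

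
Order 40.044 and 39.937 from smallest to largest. 39.937, 40.044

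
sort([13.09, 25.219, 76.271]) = [13.09, 25.219, 76.271]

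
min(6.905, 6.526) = 6.526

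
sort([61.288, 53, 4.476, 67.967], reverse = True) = [67.967, 61.288, 53, 4.476]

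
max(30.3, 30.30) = 30.30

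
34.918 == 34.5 False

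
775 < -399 False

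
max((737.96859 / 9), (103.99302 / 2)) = 81.99651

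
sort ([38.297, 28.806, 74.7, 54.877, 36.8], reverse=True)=[74.7, 54.877, 38.297, 36.8, 28.806]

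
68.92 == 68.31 False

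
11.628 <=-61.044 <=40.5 False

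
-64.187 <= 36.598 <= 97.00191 True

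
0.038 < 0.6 True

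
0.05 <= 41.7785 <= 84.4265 True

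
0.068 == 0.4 False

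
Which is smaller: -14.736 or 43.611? -14.736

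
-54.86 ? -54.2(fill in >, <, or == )<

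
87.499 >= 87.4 True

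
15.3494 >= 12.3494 True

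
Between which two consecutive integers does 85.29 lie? 85 and 86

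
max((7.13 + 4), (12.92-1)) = 11.92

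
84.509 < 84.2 False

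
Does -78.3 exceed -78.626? Yes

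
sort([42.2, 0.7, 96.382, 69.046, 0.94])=[0.7, 0.94, 42.2, 69.046, 96.382]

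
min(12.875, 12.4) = 12.4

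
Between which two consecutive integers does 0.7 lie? 0 and 1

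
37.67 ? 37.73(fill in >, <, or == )<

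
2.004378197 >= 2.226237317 False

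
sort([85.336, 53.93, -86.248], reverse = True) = [85.336, 53.93, -86.248]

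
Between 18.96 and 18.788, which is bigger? 18.96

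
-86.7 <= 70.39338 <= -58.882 False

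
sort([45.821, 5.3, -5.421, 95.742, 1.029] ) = [-5.421, 1.029, 5.3, 45.821, 95.742]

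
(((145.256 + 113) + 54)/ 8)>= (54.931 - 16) True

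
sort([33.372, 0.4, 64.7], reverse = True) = [64.7, 33.372, 0.4]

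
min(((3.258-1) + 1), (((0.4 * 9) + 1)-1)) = 3.258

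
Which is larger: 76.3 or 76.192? 76.3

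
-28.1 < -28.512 False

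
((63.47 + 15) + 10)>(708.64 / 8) False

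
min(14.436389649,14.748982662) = 14.436389649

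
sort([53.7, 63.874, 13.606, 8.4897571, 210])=[8.4897571, 13.606, 53.7, 63.874, 210]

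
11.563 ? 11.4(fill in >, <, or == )>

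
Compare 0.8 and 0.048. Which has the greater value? 0.8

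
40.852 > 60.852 False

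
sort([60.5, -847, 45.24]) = [-847, 45.24, 60.5]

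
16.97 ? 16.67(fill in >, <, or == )>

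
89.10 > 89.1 False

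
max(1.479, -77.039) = 1.479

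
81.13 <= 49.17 False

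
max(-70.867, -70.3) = -70.3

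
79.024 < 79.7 True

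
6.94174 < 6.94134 False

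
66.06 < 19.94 False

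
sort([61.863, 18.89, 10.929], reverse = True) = [61.863, 18.89, 10.929]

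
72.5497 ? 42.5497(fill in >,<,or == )>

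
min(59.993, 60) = 59.993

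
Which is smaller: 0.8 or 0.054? 0.054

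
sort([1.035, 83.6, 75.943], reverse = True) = [83.6, 75.943, 1.035]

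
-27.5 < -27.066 True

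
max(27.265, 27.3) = 27.3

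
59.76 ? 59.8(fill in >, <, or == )<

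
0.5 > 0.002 True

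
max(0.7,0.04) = 0.7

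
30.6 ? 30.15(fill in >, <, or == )>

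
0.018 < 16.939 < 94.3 True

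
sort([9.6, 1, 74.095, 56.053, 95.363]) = [1, 9.6, 56.053, 74.095, 95.363]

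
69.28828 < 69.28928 True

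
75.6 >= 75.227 True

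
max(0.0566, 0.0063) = 0.0566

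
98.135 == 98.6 False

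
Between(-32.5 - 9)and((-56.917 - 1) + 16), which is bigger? (-32.5 - 9)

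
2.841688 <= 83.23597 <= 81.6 False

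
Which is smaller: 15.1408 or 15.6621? 15.1408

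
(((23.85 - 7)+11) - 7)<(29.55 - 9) False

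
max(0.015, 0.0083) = 0.015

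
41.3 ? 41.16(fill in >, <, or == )>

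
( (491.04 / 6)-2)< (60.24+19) False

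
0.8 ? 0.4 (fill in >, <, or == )>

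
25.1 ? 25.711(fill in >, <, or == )<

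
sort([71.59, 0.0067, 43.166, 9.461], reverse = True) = [71.59, 43.166, 9.461, 0.0067]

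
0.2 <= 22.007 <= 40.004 True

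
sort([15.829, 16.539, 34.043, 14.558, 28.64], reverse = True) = [34.043, 28.64, 16.539, 15.829, 14.558]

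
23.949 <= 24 True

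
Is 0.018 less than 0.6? Yes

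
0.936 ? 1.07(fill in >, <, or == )<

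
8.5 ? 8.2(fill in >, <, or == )>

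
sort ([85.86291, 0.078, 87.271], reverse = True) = [87.271, 85.86291, 0.078]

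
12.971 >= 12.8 True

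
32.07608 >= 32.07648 False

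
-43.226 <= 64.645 True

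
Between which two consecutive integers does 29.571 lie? 29 and 30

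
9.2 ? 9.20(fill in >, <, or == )==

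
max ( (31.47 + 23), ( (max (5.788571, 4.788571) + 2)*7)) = 54.519997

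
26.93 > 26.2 True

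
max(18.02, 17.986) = 18.02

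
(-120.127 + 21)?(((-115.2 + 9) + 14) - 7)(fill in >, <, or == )>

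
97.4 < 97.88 True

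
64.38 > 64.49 False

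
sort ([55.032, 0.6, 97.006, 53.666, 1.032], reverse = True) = [97.006, 55.032, 53.666, 1.032, 0.6]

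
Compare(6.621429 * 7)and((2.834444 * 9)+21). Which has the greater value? ((2.834444 * 9)+21)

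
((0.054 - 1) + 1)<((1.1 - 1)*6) True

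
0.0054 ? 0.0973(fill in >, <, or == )<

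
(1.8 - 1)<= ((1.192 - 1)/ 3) False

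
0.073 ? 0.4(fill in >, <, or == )<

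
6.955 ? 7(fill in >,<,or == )<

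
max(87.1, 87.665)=87.665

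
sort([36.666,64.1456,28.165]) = [28.165,36.666,64.1456]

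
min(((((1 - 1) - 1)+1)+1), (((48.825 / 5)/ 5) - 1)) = 0.953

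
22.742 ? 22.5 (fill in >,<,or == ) >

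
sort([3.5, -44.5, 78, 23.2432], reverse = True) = [78, 23.2432, 3.5, -44.5]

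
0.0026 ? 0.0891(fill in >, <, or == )<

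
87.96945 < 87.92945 False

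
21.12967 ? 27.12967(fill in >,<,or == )<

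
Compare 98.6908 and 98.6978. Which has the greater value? 98.6978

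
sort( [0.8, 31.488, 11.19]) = [0.8, 11.19, 31.488]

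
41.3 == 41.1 False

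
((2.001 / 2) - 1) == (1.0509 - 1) False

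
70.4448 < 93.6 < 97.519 True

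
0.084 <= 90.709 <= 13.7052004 False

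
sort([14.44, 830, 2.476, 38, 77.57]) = [2.476, 14.44, 38, 77.57, 830]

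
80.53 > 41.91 True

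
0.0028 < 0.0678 True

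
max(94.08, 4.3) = 94.08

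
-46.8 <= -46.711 True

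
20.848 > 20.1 True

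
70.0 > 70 False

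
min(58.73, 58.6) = 58.6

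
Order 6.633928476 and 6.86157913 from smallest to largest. 6.633928476, 6.86157913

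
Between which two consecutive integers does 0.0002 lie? 0 and 1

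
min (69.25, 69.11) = 69.11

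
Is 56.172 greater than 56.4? No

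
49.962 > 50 False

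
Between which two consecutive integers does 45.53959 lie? 45 and 46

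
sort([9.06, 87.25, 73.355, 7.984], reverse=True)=[87.25, 73.355, 9.06, 7.984]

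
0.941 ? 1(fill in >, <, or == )<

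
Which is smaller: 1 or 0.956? 0.956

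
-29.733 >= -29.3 False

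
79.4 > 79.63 False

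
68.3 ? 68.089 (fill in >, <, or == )>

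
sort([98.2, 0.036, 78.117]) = [0.036, 78.117, 98.2]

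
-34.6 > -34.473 False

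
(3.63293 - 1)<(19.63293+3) True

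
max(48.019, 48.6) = 48.6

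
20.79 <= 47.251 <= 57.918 True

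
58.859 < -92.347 False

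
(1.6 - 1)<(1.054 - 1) False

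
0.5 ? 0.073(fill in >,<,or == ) >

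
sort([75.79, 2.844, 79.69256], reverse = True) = [79.69256, 75.79, 2.844]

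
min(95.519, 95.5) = 95.5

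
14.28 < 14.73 True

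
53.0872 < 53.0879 True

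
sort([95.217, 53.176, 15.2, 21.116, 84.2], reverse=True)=[95.217, 84.2, 53.176, 21.116, 15.2]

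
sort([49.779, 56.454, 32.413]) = [32.413, 49.779, 56.454]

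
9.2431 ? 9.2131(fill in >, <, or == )>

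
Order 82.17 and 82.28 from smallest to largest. 82.17, 82.28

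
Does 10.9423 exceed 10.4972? Yes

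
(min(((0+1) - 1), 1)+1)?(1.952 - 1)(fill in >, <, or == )>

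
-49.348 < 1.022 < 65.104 True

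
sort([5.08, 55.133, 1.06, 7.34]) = [1.06, 5.08, 7.34, 55.133]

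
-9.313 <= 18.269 True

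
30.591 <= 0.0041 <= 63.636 False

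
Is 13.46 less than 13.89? Yes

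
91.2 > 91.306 False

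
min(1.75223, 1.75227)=1.75223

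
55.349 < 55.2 False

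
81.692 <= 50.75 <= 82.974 False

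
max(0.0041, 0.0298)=0.0298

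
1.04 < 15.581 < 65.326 True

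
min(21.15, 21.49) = 21.15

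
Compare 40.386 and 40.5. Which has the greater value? 40.5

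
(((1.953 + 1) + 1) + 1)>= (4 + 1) False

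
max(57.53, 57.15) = 57.53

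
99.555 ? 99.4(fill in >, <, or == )>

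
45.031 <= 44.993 False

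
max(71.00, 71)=71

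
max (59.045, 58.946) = 59.045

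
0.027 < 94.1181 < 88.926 False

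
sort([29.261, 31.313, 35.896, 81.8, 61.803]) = [29.261, 31.313, 35.896, 61.803, 81.8]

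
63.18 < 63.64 True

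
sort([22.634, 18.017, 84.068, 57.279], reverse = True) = [84.068, 57.279, 22.634, 18.017]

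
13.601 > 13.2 True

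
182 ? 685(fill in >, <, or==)<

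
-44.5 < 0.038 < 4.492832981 True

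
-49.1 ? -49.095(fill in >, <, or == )<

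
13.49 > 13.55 False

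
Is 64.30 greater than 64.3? No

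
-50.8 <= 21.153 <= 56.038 True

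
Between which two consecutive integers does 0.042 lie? 0 and 1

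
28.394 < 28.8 True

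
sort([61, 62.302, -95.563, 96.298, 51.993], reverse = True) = [96.298, 62.302, 61, 51.993, -95.563]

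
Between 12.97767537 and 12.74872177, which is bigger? 12.97767537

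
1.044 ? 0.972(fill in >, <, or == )>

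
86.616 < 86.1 False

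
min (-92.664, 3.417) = -92.664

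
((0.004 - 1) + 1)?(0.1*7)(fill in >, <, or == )<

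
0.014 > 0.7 False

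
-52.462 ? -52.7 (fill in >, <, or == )>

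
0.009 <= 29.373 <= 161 True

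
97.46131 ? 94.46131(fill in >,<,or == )>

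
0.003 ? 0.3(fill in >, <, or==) <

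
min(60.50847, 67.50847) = 60.50847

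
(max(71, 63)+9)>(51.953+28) True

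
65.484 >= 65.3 True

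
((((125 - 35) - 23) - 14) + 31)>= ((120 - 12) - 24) True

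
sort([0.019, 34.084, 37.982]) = [0.019, 34.084, 37.982]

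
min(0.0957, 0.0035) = 0.0035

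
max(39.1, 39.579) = 39.579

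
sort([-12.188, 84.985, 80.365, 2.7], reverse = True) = [84.985, 80.365, 2.7, -12.188]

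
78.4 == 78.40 True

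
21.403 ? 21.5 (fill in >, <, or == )<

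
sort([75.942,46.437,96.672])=[46.437,75.942,96.672]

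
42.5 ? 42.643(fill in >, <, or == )<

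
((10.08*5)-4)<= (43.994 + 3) True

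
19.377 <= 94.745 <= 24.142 False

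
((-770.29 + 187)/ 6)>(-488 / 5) True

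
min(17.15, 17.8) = 17.15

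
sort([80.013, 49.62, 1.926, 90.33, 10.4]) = [1.926, 10.4, 49.62, 80.013, 90.33]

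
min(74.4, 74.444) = 74.4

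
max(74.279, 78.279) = 78.279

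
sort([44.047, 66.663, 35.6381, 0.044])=[0.044, 35.6381, 44.047, 66.663]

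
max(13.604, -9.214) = 13.604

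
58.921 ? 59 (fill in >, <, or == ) <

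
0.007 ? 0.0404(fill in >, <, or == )<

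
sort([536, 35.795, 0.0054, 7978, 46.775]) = [0.0054, 35.795, 46.775, 536, 7978]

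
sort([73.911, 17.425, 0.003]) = [0.003, 17.425, 73.911]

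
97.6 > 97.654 False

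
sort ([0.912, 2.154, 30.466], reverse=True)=[30.466, 2.154, 0.912]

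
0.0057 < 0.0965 True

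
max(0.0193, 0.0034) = 0.0193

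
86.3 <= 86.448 True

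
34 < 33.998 False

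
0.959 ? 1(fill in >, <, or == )<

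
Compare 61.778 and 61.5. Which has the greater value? 61.778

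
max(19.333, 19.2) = 19.333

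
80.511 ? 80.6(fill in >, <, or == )<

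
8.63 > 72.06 False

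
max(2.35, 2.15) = 2.35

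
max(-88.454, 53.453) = 53.453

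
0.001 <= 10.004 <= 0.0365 False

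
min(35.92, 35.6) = 35.6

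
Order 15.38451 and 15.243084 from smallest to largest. 15.243084,15.38451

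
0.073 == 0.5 False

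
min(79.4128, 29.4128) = 29.4128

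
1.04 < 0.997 False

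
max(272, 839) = 839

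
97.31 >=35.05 True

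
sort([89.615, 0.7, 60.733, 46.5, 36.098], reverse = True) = [89.615, 60.733, 46.5, 36.098, 0.7]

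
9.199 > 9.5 False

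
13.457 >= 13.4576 False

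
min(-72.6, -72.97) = -72.97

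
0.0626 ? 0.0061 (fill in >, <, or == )>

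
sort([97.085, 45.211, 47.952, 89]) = [45.211, 47.952, 89, 97.085]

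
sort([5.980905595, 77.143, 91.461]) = [5.980905595, 77.143, 91.461]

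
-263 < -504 False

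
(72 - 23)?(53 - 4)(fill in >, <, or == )==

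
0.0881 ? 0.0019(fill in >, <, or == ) >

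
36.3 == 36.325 False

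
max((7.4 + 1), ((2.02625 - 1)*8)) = 8.4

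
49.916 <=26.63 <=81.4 False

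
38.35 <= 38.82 True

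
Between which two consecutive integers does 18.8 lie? 18 and 19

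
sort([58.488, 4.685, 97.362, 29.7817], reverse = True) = [97.362, 58.488, 29.7817, 4.685]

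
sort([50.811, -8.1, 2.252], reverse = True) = [50.811, 2.252, -8.1]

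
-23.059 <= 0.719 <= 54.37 True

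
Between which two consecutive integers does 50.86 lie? 50 and 51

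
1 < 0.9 False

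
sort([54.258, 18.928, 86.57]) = [18.928, 54.258, 86.57]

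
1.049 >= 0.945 True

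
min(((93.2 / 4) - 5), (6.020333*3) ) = 18.060999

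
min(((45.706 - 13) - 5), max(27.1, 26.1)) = 27.1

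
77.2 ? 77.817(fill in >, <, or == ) <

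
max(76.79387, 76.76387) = 76.79387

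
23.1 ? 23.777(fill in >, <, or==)<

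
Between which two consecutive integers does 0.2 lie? 0 and 1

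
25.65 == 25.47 False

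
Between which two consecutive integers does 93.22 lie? 93 and 94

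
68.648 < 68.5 False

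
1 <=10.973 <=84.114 True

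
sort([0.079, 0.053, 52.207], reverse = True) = [52.207, 0.079, 0.053]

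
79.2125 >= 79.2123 True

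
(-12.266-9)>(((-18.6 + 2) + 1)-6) True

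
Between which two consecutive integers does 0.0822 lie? 0 and 1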